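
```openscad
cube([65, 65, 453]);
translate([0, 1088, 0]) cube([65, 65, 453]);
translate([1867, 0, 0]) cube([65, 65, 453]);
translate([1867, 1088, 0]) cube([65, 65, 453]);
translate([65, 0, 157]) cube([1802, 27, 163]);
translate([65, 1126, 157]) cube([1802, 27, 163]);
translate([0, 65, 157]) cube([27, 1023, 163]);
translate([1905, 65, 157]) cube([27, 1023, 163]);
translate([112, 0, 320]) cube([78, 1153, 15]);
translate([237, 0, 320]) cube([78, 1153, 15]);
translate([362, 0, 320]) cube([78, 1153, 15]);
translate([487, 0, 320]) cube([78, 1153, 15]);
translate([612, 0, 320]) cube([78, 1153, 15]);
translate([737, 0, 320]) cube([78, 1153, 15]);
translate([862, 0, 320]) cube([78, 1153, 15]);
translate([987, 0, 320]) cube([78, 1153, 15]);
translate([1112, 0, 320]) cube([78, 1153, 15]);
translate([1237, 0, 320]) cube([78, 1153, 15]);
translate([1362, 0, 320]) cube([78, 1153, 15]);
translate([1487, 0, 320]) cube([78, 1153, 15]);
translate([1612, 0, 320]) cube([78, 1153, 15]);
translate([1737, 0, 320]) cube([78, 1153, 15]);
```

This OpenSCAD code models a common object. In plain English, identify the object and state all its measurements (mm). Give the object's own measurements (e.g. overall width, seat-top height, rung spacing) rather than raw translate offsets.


A bed frame 1932 mm long (x) by 1153 mm wide (y). Four 65×65 mm corner posts, 453 mm tall, at the corners of the footprint. Four rails of 27 mm thickness and 163 mm height run between adjacent posts with their undersides at z = 157 mm, their outer faces flush with the outside of the frame (the two x-running rails run between the posts' inner faces; the two y-running rails run between the posts' inner faces). 14 slats, each 78 mm wide (x) and 15 mm thick, lie across the top of the two x-running rails, running the full 1153 mm width of the frame in y; along x they sit between the end posts with a 47 mm gap after the −x posts and between neighbouring slats, leaving 52 mm before the +x posts.


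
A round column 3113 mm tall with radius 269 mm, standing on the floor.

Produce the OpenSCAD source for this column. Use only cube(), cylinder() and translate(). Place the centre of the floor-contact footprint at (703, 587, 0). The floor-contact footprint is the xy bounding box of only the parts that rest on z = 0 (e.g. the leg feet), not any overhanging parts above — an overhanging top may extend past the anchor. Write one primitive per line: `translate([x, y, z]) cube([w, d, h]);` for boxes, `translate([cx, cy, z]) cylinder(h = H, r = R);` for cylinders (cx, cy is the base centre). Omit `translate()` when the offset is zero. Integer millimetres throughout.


translate([703, 587, 0]) cylinder(h = 3113, r = 269);


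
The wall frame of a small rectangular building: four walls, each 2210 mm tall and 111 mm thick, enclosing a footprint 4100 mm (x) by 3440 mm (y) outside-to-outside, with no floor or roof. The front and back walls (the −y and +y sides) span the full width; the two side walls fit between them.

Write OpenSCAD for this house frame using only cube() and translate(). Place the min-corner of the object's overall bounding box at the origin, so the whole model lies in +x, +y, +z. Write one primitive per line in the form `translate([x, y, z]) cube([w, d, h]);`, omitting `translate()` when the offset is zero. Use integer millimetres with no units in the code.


cube([4100, 111, 2210]);
translate([0, 3329, 0]) cube([4100, 111, 2210]);
translate([0, 111, 0]) cube([111, 3218, 2210]);
translate([3989, 111, 0]) cube([111, 3218, 2210]);


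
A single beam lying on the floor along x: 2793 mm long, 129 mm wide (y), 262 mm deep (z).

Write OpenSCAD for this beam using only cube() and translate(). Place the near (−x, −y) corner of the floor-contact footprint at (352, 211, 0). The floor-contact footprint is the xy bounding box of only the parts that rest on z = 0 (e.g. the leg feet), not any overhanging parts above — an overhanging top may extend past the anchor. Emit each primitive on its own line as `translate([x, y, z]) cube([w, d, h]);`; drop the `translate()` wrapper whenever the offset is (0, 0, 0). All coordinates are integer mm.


translate([352, 211, 0]) cube([2793, 129, 262]);


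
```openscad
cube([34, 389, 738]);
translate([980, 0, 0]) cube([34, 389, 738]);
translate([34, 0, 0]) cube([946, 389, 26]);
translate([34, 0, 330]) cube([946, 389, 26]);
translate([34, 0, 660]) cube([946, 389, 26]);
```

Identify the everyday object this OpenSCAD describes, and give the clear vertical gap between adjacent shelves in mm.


A bookshelf. The clear shelf gap is 304 mm.

Two tall side panels with 3 horizontal boards between them — a bookshelf. The first two shelf undersides are at z = 0 and z = 330; with shelf thickness 26, the clear gap is 330 − 0 − 26 = 304 mm.


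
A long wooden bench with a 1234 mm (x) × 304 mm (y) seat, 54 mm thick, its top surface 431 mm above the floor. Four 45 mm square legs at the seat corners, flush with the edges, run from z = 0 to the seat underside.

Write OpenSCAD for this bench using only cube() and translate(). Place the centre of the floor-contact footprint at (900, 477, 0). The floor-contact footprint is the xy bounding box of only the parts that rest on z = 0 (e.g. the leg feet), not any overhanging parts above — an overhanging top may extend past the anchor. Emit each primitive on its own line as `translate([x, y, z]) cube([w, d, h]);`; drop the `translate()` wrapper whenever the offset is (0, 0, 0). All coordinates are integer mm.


// leg_h = 431 − 54 = 377
translate([283, 325, 377]) cube([1234, 304, 54]);
translate([283, 325, 0]) cube([45, 45, 377]);
translate([283, 584, 0]) cube([45, 45, 377]);
translate([1472, 325, 0]) cube([45, 45, 377]);
translate([1472, 584, 0]) cube([45, 45, 377]);


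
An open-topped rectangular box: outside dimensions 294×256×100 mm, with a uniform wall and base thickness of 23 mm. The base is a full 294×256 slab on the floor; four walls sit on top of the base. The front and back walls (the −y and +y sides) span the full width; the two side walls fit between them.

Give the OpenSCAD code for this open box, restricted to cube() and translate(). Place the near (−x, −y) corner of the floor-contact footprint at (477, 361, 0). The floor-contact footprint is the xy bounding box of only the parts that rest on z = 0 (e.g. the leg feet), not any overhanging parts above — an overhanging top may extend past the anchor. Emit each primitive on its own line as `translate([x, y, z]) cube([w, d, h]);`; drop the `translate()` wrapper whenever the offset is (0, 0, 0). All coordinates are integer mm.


translate([477, 361, 0]) cube([294, 256, 23]);
translate([477, 361, 23]) cube([294, 23, 77]);
translate([477, 594, 23]) cube([294, 23, 77]);
translate([477, 384, 23]) cube([23, 210, 77]);
translate([748, 384, 23]) cube([23, 210, 77]);


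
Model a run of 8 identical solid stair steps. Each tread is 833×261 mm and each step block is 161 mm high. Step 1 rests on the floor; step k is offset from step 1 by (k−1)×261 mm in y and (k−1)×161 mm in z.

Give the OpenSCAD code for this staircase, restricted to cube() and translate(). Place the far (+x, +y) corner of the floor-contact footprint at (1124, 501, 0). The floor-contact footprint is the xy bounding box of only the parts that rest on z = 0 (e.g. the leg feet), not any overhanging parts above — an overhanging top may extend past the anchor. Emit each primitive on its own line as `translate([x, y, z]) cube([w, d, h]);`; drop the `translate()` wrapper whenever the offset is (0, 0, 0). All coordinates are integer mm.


translate([291, 240, 0]) cube([833, 261, 161]);
translate([291, 501, 161]) cube([833, 261, 161]);
translate([291, 762, 322]) cube([833, 261, 161]);
translate([291, 1023, 483]) cube([833, 261, 161]);
translate([291, 1284, 644]) cube([833, 261, 161]);
translate([291, 1545, 805]) cube([833, 261, 161]);
translate([291, 1806, 966]) cube([833, 261, 161]);
translate([291, 2067, 1127]) cube([833, 261, 161]);


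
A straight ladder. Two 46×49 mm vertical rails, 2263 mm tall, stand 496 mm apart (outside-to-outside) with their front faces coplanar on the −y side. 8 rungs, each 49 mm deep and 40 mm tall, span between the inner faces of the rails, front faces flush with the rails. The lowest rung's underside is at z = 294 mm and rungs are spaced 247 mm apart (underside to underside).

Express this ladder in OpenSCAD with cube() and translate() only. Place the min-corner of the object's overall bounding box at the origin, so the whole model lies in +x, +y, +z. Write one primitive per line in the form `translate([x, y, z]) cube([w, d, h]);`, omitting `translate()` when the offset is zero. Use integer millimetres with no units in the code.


cube([46, 49, 2263]);
translate([450, 0, 0]) cube([46, 49, 2263]);
translate([46, 0, 294]) cube([404, 49, 40]);
translate([46, 0, 541]) cube([404, 49, 40]);
translate([46, 0, 788]) cube([404, 49, 40]);
translate([46, 0, 1035]) cube([404, 49, 40]);
translate([46, 0, 1282]) cube([404, 49, 40]);
translate([46, 0, 1529]) cube([404, 49, 40]);
translate([46, 0, 1776]) cube([404, 49, 40]);
translate([46, 0, 2023]) cube([404, 49, 40]);


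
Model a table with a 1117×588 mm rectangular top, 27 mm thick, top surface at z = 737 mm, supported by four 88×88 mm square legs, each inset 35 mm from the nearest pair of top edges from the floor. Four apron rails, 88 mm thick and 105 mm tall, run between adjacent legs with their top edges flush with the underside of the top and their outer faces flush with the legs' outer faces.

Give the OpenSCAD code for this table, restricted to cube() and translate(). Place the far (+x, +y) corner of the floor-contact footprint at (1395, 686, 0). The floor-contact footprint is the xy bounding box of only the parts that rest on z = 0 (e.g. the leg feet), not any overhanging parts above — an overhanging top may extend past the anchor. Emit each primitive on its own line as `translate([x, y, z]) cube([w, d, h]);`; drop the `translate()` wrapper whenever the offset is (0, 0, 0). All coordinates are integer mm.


// leg_h = 737 - 27 = 710
// apron z = 710 - 105 = 605
translate([313, 133, 710]) cube([1117, 588, 27]);
translate([348, 168, 0]) cube([88, 88, 710]);
translate([1307, 168, 0]) cube([88, 88, 710]);
translate([348, 598, 0]) cube([88, 88, 710]);
translate([1307, 598, 0]) cube([88, 88, 710]);
translate([436, 168, 605]) cube([871, 88, 105]);
translate([436, 598, 605]) cube([871, 88, 105]);
translate([348, 256, 605]) cube([88, 342, 105]);
translate([1307, 256, 605]) cube([88, 342, 105]);


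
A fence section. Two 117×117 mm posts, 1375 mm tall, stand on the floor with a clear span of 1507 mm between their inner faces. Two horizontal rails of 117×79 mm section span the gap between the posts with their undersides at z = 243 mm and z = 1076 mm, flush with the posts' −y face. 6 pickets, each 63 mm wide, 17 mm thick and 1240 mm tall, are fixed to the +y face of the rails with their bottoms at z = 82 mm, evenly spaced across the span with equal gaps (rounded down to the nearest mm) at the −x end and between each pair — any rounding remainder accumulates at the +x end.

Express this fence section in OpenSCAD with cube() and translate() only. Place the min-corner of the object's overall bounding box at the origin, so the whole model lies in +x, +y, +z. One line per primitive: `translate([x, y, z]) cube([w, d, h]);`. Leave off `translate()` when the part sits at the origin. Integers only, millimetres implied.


cube([117, 117, 1375]);
translate([1624, 0, 0]) cube([117, 117, 1375]);
translate([117, 0, 243]) cube([1507, 117, 79]);
translate([117, 0, 1076]) cube([1507, 117, 79]);
translate([278, 117, 82]) cube([63, 17, 1240]);
translate([502, 117, 82]) cube([63, 17, 1240]);
translate([726, 117, 82]) cube([63, 17, 1240]);
translate([950, 117, 82]) cube([63, 17, 1240]);
translate([1174, 117, 82]) cube([63, 17, 1240]);
translate([1398, 117, 82]) cube([63, 17, 1240]);


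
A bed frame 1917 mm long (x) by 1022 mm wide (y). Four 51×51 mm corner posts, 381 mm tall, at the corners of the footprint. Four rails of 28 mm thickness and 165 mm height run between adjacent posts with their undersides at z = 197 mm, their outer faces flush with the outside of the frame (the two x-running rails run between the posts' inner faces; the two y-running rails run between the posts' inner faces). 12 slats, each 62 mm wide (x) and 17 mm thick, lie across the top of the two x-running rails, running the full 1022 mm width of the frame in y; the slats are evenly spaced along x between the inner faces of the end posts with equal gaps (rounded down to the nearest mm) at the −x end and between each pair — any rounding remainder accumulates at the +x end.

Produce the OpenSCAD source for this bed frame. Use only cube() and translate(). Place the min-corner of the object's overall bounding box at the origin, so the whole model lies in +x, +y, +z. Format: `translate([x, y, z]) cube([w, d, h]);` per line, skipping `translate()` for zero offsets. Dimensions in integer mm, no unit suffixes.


// slat z = rail_z + rail_h = 197 + 165 = 362
// slat gap = ⌊(1815 − 12·62) / 13⌋ = 82
cube([51, 51, 381]);
translate([0, 971, 0]) cube([51, 51, 381]);
translate([1866, 0, 0]) cube([51, 51, 381]);
translate([1866, 971, 0]) cube([51, 51, 381]);
translate([51, 0, 197]) cube([1815, 28, 165]);
translate([51, 994, 197]) cube([1815, 28, 165]);
translate([0, 51, 197]) cube([28, 920, 165]);
translate([1889, 51, 197]) cube([28, 920, 165]);
translate([133, 0, 362]) cube([62, 1022, 17]);
translate([277, 0, 362]) cube([62, 1022, 17]);
translate([421, 0, 362]) cube([62, 1022, 17]);
translate([565, 0, 362]) cube([62, 1022, 17]);
translate([709, 0, 362]) cube([62, 1022, 17]);
translate([853, 0, 362]) cube([62, 1022, 17]);
translate([997, 0, 362]) cube([62, 1022, 17]);
translate([1141, 0, 362]) cube([62, 1022, 17]);
translate([1285, 0, 362]) cube([62, 1022, 17]);
translate([1429, 0, 362]) cube([62, 1022, 17]);
translate([1573, 0, 362]) cube([62, 1022, 17]);
translate([1717, 0, 362]) cube([62, 1022, 17]);


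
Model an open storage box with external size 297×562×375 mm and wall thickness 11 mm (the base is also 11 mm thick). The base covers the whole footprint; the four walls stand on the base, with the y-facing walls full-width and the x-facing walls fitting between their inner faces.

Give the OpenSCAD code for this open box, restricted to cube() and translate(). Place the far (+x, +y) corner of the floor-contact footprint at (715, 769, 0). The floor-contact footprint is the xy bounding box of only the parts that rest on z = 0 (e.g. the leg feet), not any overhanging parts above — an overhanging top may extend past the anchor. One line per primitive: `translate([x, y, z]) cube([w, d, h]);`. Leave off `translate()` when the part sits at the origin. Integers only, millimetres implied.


translate([418, 207, 0]) cube([297, 562, 11]);
translate([418, 207, 11]) cube([297, 11, 364]);
translate([418, 758, 11]) cube([297, 11, 364]);
translate([418, 218, 11]) cube([11, 540, 364]);
translate([704, 218, 11]) cube([11, 540, 364]);


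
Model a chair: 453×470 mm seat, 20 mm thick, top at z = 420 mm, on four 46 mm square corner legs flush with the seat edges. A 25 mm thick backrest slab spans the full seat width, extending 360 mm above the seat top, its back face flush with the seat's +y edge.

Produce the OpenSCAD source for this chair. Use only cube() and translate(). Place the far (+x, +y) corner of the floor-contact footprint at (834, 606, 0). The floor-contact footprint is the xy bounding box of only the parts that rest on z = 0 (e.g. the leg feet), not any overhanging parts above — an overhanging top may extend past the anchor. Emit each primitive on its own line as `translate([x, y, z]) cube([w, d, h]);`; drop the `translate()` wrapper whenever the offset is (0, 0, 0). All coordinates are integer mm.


translate([381, 136, 400]) cube([453, 470, 20]);
translate([381, 136, 0]) cube([46, 46, 400]);
translate([788, 136, 0]) cube([46, 46, 400]);
translate([381, 560, 0]) cube([46, 46, 400]);
translate([788, 560, 0]) cube([46, 46, 400]);
translate([381, 581, 420]) cube([453, 25, 360]);


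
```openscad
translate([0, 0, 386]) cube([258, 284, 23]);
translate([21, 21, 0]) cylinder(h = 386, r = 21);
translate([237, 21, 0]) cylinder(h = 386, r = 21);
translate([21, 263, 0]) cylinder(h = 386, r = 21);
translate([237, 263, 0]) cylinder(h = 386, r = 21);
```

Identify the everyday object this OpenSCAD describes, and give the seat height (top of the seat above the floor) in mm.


A stool. The seat height is 409 mm.

A 258×284×23 slab at z = 386 on four corner cylinders — a stool. The seat top is 386 + 23 = 409 mm.


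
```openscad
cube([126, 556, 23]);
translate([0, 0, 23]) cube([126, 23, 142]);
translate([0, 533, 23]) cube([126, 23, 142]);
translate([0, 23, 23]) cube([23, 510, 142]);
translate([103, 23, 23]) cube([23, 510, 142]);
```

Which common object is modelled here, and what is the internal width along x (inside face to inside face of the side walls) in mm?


An open box. The internal width is 80 mm.

A 126×556 base slab with four walls standing on it — an open box. The base is 126 mm wide and the walls are 23 mm thick, so the internal width is 126 − 2 × 23 = 80 mm.


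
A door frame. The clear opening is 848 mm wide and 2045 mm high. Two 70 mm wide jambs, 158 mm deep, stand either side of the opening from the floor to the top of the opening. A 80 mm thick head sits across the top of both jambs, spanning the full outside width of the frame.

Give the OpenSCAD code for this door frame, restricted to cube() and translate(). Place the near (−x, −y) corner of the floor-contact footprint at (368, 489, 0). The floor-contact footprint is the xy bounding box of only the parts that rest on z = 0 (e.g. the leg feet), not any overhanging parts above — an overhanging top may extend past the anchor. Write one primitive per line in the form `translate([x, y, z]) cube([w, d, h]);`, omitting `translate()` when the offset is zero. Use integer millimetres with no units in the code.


translate([368, 489, 0]) cube([70, 158, 2045]);
translate([1286, 489, 0]) cube([70, 158, 2045]);
translate([368, 489, 2045]) cube([988, 158, 80]);


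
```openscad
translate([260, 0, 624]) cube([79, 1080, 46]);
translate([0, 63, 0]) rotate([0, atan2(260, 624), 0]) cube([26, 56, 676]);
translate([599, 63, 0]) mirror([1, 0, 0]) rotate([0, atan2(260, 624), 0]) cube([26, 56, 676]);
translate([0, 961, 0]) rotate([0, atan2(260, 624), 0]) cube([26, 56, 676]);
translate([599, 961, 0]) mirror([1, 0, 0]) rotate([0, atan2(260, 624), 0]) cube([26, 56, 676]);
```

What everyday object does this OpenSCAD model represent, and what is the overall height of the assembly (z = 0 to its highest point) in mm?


A sawhorse. The overall height is 670 mm.

A beam across two mirrored pairs of raked legs — a sawhorse. The beam's underside is at z = 624 (matching the legs' vertical rise in atan2(260, 624)) and the beam is 46 mm tall, so its top is at 624 + 46 = 670 mm. The raked legs top out at the beam's underside, so that is the highest point.


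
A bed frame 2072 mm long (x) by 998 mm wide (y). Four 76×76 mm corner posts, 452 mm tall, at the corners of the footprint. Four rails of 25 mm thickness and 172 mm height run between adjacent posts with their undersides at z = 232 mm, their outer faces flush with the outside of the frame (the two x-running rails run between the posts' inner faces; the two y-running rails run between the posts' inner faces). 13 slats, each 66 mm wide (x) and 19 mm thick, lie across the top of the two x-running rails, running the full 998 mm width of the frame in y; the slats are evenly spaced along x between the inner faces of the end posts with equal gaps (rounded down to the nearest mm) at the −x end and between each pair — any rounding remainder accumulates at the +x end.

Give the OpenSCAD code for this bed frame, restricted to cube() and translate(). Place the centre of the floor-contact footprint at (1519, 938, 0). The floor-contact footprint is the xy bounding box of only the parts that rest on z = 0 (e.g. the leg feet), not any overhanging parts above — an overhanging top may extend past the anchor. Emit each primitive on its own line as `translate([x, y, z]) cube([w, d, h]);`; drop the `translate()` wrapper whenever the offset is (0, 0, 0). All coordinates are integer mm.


translate([483, 439, 0]) cube([76, 76, 452]);
translate([483, 1361, 0]) cube([76, 76, 452]);
translate([2479, 439, 0]) cube([76, 76, 452]);
translate([2479, 1361, 0]) cube([76, 76, 452]);
translate([559, 439, 232]) cube([1920, 25, 172]);
translate([559, 1412, 232]) cube([1920, 25, 172]);
translate([483, 515, 232]) cube([25, 846, 172]);
translate([2530, 515, 232]) cube([25, 846, 172]);
translate([634, 439, 404]) cube([66, 998, 19]);
translate([775, 439, 404]) cube([66, 998, 19]);
translate([916, 439, 404]) cube([66, 998, 19]);
translate([1057, 439, 404]) cube([66, 998, 19]);
translate([1198, 439, 404]) cube([66, 998, 19]);
translate([1339, 439, 404]) cube([66, 998, 19]);
translate([1480, 439, 404]) cube([66, 998, 19]);
translate([1621, 439, 404]) cube([66, 998, 19]);
translate([1762, 439, 404]) cube([66, 998, 19]);
translate([1903, 439, 404]) cube([66, 998, 19]);
translate([2044, 439, 404]) cube([66, 998, 19]);
translate([2185, 439, 404]) cube([66, 998, 19]);
translate([2326, 439, 404]) cube([66, 998, 19]);


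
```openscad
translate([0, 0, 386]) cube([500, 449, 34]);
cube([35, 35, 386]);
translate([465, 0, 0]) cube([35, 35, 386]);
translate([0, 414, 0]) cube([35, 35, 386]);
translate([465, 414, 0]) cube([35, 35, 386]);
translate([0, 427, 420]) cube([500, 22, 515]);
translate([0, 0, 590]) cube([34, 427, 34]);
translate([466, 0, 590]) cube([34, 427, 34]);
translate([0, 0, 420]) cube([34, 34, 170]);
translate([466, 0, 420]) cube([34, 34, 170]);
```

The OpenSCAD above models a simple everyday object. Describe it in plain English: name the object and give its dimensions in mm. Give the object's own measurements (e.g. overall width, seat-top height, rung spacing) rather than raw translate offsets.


A chair. The seat is a 500×449×34 mm slab with its top at z = 420 mm, on four 35×35 mm corner legs (flush with the seat edges, standing on z = 0). A flat backrest 22 mm thick, 515 mm tall, spans the full seat width and rises from the seat top along its +y edge, rear face flush with the rear of the seat. Two armrests of 34×34 mm section run along each side from the seat's front edge to the front of the backrest, top faces 204 mm above the seat top and outer faces flush with the seat's x-edges; a 34×34 mm post under the front of each armrest stands on the seat at the front corner.


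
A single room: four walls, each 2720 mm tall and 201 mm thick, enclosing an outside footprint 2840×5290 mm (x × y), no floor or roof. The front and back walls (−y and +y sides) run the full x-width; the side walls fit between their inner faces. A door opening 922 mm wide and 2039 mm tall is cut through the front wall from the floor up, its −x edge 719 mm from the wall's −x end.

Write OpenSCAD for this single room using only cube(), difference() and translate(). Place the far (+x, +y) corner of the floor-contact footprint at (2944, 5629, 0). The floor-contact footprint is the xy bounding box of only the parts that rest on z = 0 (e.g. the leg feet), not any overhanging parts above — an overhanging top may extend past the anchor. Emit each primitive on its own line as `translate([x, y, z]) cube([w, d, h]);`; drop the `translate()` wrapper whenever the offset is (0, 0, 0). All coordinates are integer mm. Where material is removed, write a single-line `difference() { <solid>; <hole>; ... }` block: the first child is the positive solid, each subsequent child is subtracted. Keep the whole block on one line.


difference() { translate([104, 339, 0]) cube([2840, 201, 2720]); translate([823, 339, 0]) cube([922, 201, 2039]); }
translate([104, 5428, 0]) cube([2840, 201, 2720]);
translate([104, 540, 0]) cube([201, 4888, 2720]);
translate([2743, 540, 0]) cube([201, 4888, 2720]);


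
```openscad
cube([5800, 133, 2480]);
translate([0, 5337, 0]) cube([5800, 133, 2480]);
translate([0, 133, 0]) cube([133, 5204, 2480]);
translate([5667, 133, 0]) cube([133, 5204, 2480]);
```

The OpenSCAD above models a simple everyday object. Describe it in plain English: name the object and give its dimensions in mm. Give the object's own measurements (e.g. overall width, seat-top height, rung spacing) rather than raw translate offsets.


The wall frame of a small rectangular building: four walls, each 2480 mm tall and 133 mm thick, enclosing a footprint 5800 mm (x) by 5470 mm (y) outside-to-outside, with no floor or roof. The front and back walls (the −y and +y sides) span the full width; the two side walls fit between them.


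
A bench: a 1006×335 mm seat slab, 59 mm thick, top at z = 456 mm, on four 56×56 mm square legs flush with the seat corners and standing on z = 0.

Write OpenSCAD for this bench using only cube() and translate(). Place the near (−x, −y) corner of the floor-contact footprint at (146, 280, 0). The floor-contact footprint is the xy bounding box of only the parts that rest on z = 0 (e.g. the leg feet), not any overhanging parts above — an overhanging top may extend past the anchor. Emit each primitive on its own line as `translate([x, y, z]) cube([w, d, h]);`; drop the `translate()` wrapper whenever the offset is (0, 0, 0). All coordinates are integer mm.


// leg_h = 456 − 59 = 397
translate([146, 280, 397]) cube([1006, 335, 59]);
translate([146, 280, 0]) cube([56, 56, 397]);
translate([146, 559, 0]) cube([56, 56, 397]);
translate([1096, 280, 0]) cube([56, 56, 397]);
translate([1096, 559, 0]) cube([56, 56, 397]);


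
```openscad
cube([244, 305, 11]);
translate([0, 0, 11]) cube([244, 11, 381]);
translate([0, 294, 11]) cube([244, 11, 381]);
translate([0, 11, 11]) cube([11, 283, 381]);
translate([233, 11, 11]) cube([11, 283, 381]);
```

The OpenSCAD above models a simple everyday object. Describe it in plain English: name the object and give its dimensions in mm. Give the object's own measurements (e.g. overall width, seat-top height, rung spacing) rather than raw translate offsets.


An open-topped rectangular box: outside dimensions 244×305×392 mm, with a uniform wall and base thickness of 11 mm. The base is a full 244×305 slab on the floor; four walls sit on top of the base. The front and back walls (the −y and +y sides) span the full width; the two side walls fit between them.


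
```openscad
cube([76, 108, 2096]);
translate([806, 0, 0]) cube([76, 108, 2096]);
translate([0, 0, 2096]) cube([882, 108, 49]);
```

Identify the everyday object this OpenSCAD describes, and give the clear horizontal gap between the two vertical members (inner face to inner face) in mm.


A door frame. The clear opening width is 730 mm.

Two 2096 mm tall posts with a header on top — a door frame. The left jamb is 76 mm wide at x = 0; the right jamb starts at x = 806. The clear opening is 806 − 76 = 730 mm.


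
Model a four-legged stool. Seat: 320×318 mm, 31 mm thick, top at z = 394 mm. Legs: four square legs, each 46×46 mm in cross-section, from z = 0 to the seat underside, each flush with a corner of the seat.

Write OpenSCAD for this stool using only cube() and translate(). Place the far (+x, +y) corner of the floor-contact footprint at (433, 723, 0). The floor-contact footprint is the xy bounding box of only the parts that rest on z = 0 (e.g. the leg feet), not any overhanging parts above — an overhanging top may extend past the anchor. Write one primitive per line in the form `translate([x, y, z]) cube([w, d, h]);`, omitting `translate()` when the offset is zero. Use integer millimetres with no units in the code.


translate([113, 405, 363]) cube([320, 318, 31]);
translate([113, 405, 0]) cube([46, 46, 363]);
translate([387, 405, 0]) cube([46, 46, 363]);
translate([113, 677, 0]) cube([46, 46, 363]);
translate([387, 677, 0]) cube([46, 46, 363]);


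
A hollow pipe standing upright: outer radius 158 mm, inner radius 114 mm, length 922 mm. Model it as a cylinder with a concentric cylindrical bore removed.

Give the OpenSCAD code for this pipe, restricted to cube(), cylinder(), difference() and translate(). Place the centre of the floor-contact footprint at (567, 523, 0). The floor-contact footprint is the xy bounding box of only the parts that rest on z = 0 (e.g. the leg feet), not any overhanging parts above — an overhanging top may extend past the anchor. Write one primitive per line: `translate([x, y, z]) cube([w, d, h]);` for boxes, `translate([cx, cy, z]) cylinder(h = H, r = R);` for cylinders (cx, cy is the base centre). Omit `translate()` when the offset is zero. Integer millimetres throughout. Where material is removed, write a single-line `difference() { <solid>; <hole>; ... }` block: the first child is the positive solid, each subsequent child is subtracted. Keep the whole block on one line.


difference() { translate([567, 523, 0]) cylinder(h = 922, r = 158); translate([567, 523, 0]) cylinder(h = 922, r = 114); }


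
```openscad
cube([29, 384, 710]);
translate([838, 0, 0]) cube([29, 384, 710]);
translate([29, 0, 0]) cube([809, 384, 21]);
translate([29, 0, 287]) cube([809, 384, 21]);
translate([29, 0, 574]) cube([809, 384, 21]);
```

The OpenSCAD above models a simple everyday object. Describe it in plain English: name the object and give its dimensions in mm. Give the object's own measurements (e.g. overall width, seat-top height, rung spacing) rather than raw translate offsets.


An open bookshelf. Two side panels, each 29 mm thick, 384 mm deep and 710 mm tall, stand 867 mm apart (outside-to-outside). Between them sit 3 shelves, each 21 mm thick and 384 mm deep, spanning the full gap between the sides. The bottom shelf rests on the floor (its underside at z = 0) and the clear gap between one shelf's top and the next shelf's underside is 266 mm.


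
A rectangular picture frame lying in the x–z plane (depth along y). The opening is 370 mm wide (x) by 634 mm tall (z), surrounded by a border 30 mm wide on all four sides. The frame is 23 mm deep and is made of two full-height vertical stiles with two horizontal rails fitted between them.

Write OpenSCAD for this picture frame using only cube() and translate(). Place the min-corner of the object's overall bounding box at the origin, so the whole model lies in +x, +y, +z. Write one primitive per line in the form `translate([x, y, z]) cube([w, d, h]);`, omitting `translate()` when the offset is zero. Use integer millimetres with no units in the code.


cube([30, 23, 694]);
translate([400, 0, 0]) cube([30, 23, 694]);
translate([30, 0, 0]) cube([370, 23, 30]);
translate([30, 0, 664]) cube([370, 23, 30]);


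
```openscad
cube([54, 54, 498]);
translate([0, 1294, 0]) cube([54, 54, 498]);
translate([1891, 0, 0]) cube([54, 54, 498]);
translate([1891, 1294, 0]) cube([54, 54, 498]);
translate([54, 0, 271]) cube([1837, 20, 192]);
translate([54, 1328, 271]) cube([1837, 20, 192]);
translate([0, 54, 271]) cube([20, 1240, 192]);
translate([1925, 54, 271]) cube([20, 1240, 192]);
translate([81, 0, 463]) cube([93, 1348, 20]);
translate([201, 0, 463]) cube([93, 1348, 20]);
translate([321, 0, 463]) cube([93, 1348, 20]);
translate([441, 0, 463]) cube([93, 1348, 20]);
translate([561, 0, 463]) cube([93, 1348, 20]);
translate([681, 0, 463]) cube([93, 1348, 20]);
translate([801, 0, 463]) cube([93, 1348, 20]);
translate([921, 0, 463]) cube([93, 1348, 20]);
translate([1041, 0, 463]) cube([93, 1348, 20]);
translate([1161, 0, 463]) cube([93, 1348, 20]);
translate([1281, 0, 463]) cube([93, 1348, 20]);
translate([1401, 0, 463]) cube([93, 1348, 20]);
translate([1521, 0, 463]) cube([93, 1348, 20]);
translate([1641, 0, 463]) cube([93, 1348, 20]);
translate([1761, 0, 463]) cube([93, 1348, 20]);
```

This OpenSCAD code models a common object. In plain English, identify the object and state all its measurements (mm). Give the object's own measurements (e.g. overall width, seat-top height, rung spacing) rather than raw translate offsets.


A bed frame 1945 mm long (x) by 1348 mm wide (y). Four 54×54 mm corner posts, 498 mm tall, at the corners of the footprint. Four rails of 20 mm thickness and 192 mm height run between adjacent posts with their undersides at z = 271 mm, their outer faces flush with the outside of the frame (the two x-running rails run between the posts' inner faces; the two y-running rails run between the posts' inner faces). 15 slats, each 93 mm wide (x) and 20 mm thick, lie across the top of the two x-running rails, running the full 1348 mm width of the frame in y; along x they sit between the end posts with a 27 mm gap after the −x posts and between neighbouring slats, leaving 37 mm before the +x posts.


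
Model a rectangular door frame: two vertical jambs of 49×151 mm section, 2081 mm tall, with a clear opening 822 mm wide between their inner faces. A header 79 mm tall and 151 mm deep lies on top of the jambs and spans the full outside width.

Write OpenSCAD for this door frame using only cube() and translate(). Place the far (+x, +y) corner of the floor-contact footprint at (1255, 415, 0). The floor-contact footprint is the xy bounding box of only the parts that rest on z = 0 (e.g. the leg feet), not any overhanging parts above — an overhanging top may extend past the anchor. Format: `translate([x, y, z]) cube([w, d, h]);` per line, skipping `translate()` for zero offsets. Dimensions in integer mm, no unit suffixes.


translate([335, 264, 0]) cube([49, 151, 2081]);
translate([1206, 264, 0]) cube([49, 151, 2081]);
translate([335, 264, 2081]) cube([920, 151, 79]);


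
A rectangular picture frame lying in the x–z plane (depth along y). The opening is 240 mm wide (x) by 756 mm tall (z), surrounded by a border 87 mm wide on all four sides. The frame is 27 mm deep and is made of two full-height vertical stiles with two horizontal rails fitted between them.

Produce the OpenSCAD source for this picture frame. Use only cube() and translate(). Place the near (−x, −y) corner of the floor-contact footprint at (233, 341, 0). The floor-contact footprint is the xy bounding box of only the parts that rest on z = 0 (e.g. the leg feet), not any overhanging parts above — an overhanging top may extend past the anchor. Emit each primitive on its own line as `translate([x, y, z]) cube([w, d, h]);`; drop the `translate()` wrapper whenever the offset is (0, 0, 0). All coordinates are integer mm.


translate([233, 341, 0]) cube([87, 27, 930]);
translate([560, 341, 0]) cube([87, 27, 930]);
translate([320, 341, 0]) cube([240, 27, 87]);
translate([320, 341, 843]) cube([240, 27, 87]);


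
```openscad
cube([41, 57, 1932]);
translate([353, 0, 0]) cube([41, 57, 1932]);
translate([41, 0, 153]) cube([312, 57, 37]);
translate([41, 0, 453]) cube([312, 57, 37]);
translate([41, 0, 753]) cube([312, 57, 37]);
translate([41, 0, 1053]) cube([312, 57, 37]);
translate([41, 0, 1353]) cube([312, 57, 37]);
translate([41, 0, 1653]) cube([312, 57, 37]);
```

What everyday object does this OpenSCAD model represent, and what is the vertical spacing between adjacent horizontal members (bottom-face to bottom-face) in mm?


A ladder. The rung spacing is 300 mm.

Two tall 41×57 posts with 6 short bars between them — a ladder. Adjacent rungs sit at z = 153 and z = 453, so the spacing is 453 − 153 = 300 mm.


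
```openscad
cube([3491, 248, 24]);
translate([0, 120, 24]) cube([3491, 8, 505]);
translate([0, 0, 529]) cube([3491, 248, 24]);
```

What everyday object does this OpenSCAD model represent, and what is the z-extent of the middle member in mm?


An I-beam. The web height is 505 mm.

Two wide flanges with a thin centred web — an I-beam. Overall 553 mm minus two 24 mm flanges gives a web of 553 − 2·24 = 505 mm.


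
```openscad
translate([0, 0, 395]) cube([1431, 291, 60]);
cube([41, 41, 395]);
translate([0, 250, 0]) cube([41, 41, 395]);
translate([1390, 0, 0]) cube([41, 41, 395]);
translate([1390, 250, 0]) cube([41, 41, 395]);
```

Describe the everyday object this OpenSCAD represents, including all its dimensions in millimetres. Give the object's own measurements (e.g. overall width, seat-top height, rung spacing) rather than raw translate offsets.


A bench: a 1431×291 mm seat slab, 60 mm thick, top at z = 455 mm, on four 41×41 mm square legs flush with the seat corners and standing on z = 0.


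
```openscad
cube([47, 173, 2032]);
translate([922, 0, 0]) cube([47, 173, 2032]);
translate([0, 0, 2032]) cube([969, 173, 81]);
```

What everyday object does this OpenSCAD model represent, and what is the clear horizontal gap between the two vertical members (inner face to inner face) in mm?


A door frame. The clear opening width is 875 mm.

Two 2032 mm tall posts with a header on top — a door frame. The left jamb is 47 mm wide at x = 0; the right jamb starts at x = 922. The clear opening is 922 − 47 = 875 mm.


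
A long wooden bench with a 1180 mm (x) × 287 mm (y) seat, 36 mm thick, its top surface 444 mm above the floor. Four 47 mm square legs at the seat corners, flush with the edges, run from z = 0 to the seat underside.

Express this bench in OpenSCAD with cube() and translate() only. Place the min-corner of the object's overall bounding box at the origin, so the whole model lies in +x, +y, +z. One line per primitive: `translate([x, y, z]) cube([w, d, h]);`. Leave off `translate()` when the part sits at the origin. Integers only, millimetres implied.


translate([0, 0, 408]) cube([1180, 287, 36]);
cube([47, 47, 408]);
translate([0, 240, 0]) cube([47, 47, 408]);
translate([1133, 0, 0]) cube([47, 47, 408]);
translate([1133, 240, 0]) cube([47, 47, 408]);


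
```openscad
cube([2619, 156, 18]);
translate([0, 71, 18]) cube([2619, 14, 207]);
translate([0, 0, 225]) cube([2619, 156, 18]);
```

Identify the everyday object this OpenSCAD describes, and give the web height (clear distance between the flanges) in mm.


An I-beam. The web height is 207 mm.

Two wide flanges with a thin centred web — an I-beam. Overall 243 mm minus two 18 mm flanges gives a web of 243 − 2·18 = 207 mm.


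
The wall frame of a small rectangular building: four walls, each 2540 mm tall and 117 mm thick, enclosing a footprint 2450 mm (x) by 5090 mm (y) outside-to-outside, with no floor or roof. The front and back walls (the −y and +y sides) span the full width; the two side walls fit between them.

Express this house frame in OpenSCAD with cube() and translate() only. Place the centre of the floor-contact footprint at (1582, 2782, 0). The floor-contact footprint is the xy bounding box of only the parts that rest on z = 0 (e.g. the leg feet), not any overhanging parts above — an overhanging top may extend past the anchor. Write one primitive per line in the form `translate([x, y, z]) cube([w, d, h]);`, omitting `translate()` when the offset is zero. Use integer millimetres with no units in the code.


translate([357, 237, 0]) cube([2450, 117, 2540]);
translate([357, 5210, 0]) cube([2450, 117, 2540]);
translate([357, 354, 0]) cube([117, 4856, 2540]);
translate([2690, 354, 0]) cube([117, 4856, 2540]);


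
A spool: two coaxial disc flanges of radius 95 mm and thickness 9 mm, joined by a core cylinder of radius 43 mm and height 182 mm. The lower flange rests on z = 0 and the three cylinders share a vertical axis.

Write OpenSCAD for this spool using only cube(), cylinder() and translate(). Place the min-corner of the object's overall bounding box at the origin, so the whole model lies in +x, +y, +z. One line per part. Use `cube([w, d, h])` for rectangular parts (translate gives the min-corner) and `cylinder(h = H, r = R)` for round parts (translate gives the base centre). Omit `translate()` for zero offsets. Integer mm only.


translate([95, 95, 0]) cylinder(h = 9, r = 95);
translate([95, 95, 9]) cylinder(h = 182, r = 43);
translate([95, 95, 191]) cylinder(h = 9, r = 95);


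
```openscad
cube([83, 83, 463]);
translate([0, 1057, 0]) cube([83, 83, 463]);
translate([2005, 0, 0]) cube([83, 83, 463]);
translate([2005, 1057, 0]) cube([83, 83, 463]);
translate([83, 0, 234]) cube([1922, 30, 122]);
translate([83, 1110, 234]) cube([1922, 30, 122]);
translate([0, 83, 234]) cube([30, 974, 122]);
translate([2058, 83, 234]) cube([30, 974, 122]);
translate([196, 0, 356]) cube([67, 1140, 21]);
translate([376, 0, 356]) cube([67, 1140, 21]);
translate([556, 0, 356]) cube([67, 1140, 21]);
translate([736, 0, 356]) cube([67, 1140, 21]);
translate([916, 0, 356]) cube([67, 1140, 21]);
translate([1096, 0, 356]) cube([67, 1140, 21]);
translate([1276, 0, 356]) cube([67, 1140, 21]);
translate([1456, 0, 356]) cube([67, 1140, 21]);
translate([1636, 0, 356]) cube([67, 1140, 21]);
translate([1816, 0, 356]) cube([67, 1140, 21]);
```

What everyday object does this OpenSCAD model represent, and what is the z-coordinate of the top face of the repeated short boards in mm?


A bed frame. The slat-top height is 377 mm.

Four posts, four rails, and a row of slats — a bed frame. Slats sit on the rails at z = 234 + 122 = 356; with slat thickness 21, the top is 377 mm.
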